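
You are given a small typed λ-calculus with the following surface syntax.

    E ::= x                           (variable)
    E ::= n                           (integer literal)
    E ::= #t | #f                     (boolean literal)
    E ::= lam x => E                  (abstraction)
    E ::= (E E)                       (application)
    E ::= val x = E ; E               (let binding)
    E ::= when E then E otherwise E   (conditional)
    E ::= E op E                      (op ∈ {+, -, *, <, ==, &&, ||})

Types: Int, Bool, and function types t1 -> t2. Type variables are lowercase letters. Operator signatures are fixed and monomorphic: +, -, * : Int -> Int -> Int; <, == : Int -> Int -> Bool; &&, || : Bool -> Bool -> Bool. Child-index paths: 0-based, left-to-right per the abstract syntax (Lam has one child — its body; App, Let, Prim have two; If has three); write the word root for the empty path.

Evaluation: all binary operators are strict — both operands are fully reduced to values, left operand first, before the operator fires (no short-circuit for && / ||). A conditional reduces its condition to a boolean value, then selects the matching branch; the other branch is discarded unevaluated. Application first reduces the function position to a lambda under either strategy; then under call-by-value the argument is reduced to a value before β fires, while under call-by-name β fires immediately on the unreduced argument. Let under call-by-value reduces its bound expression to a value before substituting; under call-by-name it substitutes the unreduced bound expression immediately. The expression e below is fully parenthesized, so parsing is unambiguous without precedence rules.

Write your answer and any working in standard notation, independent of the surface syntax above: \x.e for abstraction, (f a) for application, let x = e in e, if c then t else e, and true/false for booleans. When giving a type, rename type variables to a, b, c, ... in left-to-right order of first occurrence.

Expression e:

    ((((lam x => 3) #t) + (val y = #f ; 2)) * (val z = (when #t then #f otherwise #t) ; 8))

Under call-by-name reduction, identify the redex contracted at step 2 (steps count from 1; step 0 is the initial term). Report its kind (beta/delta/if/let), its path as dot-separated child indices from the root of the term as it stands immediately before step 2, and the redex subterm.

Derivation:
step 0: ((((\x.3) true) + (let y = false in 2)) * (let z = (if true then false else true) in 8))
step 1: [beta@0.0] ((3 + (let y = false in 2)) * (let z = (if true then false else true) in 8))
step 2: [let@0.1] ((3 + 2) * (let z = (if true then false else true) in 8))

Answer: let at 0.1 : (let y = false in 2)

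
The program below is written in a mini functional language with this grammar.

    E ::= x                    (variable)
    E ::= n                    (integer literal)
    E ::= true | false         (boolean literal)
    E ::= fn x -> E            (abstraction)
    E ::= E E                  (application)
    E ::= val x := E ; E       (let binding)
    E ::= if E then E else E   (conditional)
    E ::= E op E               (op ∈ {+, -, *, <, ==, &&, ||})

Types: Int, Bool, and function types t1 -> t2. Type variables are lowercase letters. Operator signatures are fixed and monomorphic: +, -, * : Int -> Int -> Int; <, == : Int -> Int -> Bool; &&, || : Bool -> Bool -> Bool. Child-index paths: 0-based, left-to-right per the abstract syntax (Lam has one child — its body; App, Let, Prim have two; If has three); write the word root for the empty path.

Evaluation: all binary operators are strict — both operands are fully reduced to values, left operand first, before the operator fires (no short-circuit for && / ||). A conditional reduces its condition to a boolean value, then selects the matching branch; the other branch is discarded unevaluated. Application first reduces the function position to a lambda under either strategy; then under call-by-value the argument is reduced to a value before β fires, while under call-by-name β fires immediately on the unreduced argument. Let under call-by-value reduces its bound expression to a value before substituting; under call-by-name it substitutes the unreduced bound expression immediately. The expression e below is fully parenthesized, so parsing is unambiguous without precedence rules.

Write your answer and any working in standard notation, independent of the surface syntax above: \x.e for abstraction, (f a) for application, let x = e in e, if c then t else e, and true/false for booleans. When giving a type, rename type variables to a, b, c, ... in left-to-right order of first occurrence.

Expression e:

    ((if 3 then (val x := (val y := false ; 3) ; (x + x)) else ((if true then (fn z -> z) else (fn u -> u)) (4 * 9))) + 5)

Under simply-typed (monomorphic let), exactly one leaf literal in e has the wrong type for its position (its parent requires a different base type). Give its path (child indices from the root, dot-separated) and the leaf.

Derivation:
  unify Int ~ Bool
  FAIL: mismatch Int ~ Bool

Answer: 0.0 : 3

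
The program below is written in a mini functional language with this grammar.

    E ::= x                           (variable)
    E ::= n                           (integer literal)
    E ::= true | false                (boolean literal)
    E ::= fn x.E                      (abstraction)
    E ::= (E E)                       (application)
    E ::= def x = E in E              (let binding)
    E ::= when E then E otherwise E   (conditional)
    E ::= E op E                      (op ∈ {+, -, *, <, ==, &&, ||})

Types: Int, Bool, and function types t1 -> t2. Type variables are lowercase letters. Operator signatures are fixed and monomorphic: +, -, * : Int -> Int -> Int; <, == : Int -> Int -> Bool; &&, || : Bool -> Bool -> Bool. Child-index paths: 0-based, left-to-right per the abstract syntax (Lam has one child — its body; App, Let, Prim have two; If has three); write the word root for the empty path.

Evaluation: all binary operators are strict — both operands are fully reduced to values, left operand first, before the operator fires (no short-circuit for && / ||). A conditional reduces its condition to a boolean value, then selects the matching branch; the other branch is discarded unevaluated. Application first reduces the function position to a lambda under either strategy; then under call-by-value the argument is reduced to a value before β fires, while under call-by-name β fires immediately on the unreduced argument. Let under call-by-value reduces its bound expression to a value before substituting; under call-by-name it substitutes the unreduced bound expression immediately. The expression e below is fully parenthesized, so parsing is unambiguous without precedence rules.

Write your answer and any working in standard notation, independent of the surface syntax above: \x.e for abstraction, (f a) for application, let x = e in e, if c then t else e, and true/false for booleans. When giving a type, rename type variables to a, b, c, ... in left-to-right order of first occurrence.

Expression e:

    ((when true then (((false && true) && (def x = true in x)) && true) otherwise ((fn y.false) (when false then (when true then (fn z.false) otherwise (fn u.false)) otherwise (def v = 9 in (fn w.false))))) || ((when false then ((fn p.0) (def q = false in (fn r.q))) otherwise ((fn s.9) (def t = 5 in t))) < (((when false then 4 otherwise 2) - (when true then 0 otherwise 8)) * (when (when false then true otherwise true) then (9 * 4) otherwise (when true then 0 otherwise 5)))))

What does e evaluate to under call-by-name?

Answer: true

Working:
step 0: ((if true then (((false && true) && (let x = true in x)) && true) else ((\y.false) (if false then (if true then (\z.false) else (\u.false)) else (let v = 9 in (\w.false))))) || ((if false then ((\p.0) (let q = false in (\r.q))) else ((\s.9) (let t = 5 in t))) < (((if false then 4 else 2) - (if true then 0 else 8)) * (if (if false then true else true) then (9 * 4) else (if true then 0 else 5)))))
step 1: [if@0] ((((false && true) && (let x = true in x)) && true) || ((if false then ((\p.0) (let q = false in (\r.q))) else ((\s.9) (let t = 5 in t))) < (((if false then 4 else 2) - (if true then 0 else 8)) * (if (if false then true else true) then (9 * 4) else (if true then 0 else 5)))))
step 2: [delta@0.0.0] (((false && (let x = true in x)) && true) || ((if false then ((\p.0) (let q = false in (\r.q))) else ((\s.9) (let t = 5 in t))) < (((if false then 4 else 2) - (if true then 0 else 8)) * (if (if false then true else true) then (9 * 4) else (if true then 0 else 5)))))
step 3: [let@0.0.1] (((false && true) && true) || ((if false then ((\p.0) (let q = false in (\r.q))) else ((\s.9) (let t = 5 in t))) < (((if false then 4 else 2) - (if true then 0 else 8)) * (if (if false then true else true) then (9 * 4) else (if true then 0 else 5)))))
step 4: [delta@0.0] ((false && true) || ((if false then ((\p.0) (let q = false in (\r.q))) else ((\s.9) (let t = 5 in t))) < (((if false then 4 else 2) - (if true then 0 else 8)) * (if (if false then true else true) then (9 * 4) else (if true then 0 else 5)))))
step 5: [delta@0] (false || ((if false then ((\p.0) (let q = false in (\r.q))) else ((\s.9) (let t = 5 in t))) < (((if false then 4 else 2) - (if true then 0 else 8)) * (if (if false then true else true) then (9 * 4) else (if true then 0 else 5)))))
step 6: [if@1.0] (false || (((\s.9) (let t = 5 in t)) < (((if false then 4 else 2) - (if true then 0 else 8)) * (if (if false then true else true) then (9 * 4) else (if true then 0 else 5)))))
step 7: [beta@1.0] (false || (9 < (((if false then 4 else 2) - (if true then 0 else 8)) * (if (if false then true else true) then (9 * 4) else (if true then 0 else 5)))))
step 8: [if@1.1.0.0] (false || (9 < ((2 - (if true then 0 else 8)) * (if (if false then true else true) then (9 * 4) else (if true then 0 else 5)))))
step 9: [if@1.1.0.1] (false || (9 < ((2 - 0) * (if (if false then true else true) then (9 * 4) else (if true then 0 else 5)))))
step 10: [delta@1.1.0] (false || (9 < (2 * (if (if false then true else true) then (9 * 4) else (if true then 0 else 5)))))
step 11: [if@1.1.1.0] (false || (9 < (2 * (if true then (9 * 4) else (if true then 0 else 5)))))
step 12: [if@1.1.1] (false || (9 < (2 * (9 * 4))))
step 13: [delta@1.1.1] (false || (9 < (2 * 36)))
step 14: [delta@1.1] (false || (9 < 72))
step 15: [delta@1] (false || true)
step 16: [delta@root] true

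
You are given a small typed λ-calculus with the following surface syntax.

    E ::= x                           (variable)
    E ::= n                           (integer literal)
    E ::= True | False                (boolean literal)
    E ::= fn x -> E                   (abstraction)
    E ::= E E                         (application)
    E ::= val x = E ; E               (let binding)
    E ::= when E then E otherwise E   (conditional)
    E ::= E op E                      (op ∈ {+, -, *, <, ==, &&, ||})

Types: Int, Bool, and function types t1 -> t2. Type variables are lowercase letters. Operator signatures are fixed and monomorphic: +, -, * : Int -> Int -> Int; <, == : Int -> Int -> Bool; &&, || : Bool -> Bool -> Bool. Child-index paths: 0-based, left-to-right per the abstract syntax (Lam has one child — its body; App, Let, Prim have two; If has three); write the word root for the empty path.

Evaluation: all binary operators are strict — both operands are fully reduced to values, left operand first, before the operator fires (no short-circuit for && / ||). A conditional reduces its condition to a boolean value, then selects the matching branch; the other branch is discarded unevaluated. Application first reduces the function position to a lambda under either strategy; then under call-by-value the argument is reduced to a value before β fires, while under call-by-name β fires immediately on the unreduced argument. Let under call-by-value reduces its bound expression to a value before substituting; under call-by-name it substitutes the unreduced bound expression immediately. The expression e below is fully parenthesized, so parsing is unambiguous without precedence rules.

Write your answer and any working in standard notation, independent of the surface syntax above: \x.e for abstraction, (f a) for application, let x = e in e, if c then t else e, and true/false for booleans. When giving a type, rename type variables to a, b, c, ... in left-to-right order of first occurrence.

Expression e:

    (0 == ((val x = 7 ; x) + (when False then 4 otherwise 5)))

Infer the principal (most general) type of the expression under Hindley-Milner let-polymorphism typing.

Answer: Bool

Derivation:
  unify Int ~ Int
let x : Int
x : Int
  unify Int ~ Int
  unify Bool ~ Bool
  unify Int ~ Int
  unify Int ~ Int
  unify Int ~ Int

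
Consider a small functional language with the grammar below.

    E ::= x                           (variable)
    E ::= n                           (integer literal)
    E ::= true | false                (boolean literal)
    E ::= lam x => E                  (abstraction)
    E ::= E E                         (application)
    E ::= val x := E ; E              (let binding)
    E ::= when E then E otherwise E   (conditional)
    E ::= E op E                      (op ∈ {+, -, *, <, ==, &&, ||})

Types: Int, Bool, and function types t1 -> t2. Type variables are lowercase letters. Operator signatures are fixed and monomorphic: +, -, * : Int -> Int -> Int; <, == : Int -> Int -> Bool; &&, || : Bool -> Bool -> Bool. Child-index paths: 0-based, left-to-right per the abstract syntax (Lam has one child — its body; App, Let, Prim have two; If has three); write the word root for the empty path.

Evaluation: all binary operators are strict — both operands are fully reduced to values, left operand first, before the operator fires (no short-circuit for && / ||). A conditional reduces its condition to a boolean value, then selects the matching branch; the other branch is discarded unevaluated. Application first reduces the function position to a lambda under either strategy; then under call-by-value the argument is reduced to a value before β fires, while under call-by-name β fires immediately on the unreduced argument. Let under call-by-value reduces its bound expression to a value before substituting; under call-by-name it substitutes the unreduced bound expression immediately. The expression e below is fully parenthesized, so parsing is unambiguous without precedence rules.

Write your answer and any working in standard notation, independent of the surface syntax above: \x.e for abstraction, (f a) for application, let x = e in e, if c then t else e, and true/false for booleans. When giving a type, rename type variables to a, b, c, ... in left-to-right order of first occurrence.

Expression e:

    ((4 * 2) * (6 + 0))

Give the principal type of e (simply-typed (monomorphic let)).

Derivation:
  unify Int ~ Int
  unify Int ~ Int
  unify Int ~ Int
  unify Int ~ Int
  unify Int ~ Int
  unify Int ~ Int

Answer: Int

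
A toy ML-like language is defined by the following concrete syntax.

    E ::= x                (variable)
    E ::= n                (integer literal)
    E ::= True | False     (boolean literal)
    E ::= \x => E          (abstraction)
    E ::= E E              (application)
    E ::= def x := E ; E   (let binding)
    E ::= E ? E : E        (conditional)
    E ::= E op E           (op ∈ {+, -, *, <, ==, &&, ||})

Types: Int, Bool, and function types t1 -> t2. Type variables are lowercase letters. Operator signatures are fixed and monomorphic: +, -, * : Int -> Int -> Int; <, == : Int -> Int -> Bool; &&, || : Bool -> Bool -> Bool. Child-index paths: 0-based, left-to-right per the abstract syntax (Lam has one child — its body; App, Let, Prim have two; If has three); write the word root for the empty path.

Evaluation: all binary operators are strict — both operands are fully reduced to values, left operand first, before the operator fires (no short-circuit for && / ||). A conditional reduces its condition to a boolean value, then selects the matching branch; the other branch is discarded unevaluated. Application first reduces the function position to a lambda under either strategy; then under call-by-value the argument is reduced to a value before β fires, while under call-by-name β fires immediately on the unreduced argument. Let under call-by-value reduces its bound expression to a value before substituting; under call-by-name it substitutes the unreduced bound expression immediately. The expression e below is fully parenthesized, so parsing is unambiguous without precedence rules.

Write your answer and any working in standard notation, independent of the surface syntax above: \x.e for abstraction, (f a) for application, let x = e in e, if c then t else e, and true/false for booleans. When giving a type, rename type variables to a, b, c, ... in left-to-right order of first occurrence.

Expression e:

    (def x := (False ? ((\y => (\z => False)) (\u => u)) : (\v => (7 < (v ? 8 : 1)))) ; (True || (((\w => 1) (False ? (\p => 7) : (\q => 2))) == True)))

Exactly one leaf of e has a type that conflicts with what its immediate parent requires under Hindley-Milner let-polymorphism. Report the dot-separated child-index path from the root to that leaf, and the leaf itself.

Answer: 1.1.1 : true

Working:
  unify Bool ~ Bool
\z._ : b -> Bool
\y._ : a -> b -> Bool
u : c
\u._ : c -> c
  unify a -> b -> Bool ~ (c -> c) -> d
  unify a ~ c -> c
  unify b -> Bool ~ d
_ _ : b -> Bool
  unify Int ~ Int
v : e
  unify e ~ Bool
  unify Int ~ Int
  unify Int ~ Int
\v._ : Bool -> Bool
  unify b -> Bool ~ Bool -> Bool
  unify b ~ Bool
  unify Bool ~ Bool
let x : Bool -> Bool
  unify Bool ~ Bool
\w._ : f -> Int
  unify Bool ~ Bool
\p._ : g -> Int
\q._ : h -> Int
  unify g -> Int ~ h -> Int
  unify g ~ h
  unify Int ~ Int
  unify f -> Int ~ (h -> Int) -> i
  unify f ~ h -> Int
  unify Int ~ i
_ _ : Int
  unify Int ~ Int
  unify Bool ~ Int
  FAIL: mismatch Bool ~ Int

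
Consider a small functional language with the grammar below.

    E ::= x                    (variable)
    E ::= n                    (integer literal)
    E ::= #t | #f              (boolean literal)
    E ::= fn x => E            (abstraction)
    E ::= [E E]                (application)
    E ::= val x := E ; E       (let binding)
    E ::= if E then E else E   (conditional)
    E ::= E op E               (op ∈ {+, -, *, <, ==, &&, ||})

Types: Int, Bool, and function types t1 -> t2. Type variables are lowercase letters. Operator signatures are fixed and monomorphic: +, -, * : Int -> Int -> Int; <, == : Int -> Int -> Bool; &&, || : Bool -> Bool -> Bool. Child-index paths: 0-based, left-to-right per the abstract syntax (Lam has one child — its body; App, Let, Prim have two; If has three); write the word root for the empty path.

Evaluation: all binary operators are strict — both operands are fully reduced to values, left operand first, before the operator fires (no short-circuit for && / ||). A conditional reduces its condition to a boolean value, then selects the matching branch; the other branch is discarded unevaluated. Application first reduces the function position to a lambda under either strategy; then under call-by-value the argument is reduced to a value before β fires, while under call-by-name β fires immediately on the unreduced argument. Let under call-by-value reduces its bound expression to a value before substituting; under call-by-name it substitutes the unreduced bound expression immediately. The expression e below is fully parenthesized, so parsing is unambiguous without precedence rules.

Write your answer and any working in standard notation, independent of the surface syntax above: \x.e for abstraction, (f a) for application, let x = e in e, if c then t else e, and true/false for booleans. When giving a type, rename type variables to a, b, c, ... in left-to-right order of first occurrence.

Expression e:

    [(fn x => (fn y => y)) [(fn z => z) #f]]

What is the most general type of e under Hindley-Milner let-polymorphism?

Derivation:
y : b
\y._ : b -> b
\x._ : a -> b -> b
z : c
\z._ : c -> c
  unify c -> c ~ Bool -> d
  unify c ~ Bool
  unify Bool ~ d
_ _ : Bool
  unify a -> b -> b ~ Bool -> e
  unify a ~ Bool
  unify b -> b ~ e
_ _ : b -> b

Answer: a -> a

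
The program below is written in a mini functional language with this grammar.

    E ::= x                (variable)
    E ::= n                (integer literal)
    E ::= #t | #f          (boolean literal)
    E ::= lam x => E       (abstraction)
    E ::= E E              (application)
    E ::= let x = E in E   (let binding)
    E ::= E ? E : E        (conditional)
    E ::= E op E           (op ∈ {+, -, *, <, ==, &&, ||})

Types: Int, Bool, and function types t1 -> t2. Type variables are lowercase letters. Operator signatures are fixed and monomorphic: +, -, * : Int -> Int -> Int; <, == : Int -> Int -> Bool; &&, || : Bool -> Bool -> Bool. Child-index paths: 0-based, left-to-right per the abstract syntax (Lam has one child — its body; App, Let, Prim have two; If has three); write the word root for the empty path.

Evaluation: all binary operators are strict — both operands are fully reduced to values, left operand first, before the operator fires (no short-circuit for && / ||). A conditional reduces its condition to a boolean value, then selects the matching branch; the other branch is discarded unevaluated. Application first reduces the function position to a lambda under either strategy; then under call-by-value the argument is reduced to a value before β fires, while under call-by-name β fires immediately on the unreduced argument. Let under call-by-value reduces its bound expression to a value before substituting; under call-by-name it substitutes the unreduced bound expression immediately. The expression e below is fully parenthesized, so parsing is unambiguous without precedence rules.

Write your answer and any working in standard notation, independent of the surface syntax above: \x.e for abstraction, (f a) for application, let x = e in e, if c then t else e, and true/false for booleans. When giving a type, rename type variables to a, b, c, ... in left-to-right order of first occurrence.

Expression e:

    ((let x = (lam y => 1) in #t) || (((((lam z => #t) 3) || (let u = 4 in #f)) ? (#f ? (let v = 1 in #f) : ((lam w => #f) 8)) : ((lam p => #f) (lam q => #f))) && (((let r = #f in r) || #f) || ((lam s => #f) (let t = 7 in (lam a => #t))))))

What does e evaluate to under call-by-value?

Answer: true

Trace:
step 0: ((let x = (\y.1) in true) || ((if (((\z.true) 3) || (let u = 4 in false)) then (if false then (let v = 1 in false) else ((\w.false) 8)) else ((\p.false) (\q.false))) && (((let r = false in r) || false) || ((\s.false) (let t = 7 in (\a.true))))))
step 1: [let@0] (true || ((if (((\z.true) 3) || (let u = 4 in false)) then (if false then (let v = 1 in false) else ((\w.false) 8)) else ((\p.false) (\q.false))) && (((let r = false in r) || false) || ((\s.false) (let t = 7 in (\a.true))))))
step 2: [beta@1.0.0.0] (true || ((if (true || (let u = 4 in false)) then (if false then (let v = 1 in false) else ((\w.false) 8)) else ((\p.false) (\q.false))) && (((let r = false in r) || false) || ((\s.false) (let t = 7 in (\a.true))))))
step 3: [let@1.0.0.1] (true || ((if (true || false) then (if false then (let v = 1 in false) else ((\w.false) 8)) else ((\p.false) (\q.false))) && (((let r = false in r) || false) || ((\s.false) (let t = 7 in (\a.true))))))
step 4: [delta@1.0.0] (true || ((if true then (if false then (let v = 1 in false) else ((\w.false) 8)) else ((\p.false) (\q.false))) && (((let r = false in r) || false) || ((\s.false) (let t = 7 in (\a.true))))))
step 5: [if@1.0] (true || ((if false then (let v = 1 in false) else ((\w.false) 8)) && (((let r = false in r) || false) || ((\s.false) (let t = 7 in (\a.true))))))
step 6: [if@1.0] (true || (((\w.false) 8) && (((let r = false in r) || false) || ((\s.false) (let t = 7 in (\a.true))))))
step 7: [beta@1.0] (true || (false && (((let r = false in r) || false) || ((\s.false) (let t = 7 in (\a.true))))))
step 8: [let@1.1.0.0] (true || (false && ((false || false) || ((\s.false) (let t = 7 in (\a.true))))))
step 9: [delta@1.1.0] (true || (false && (false || ((\s.false) (let t = 7 in (\a.true))))))
step 10: [let@1.1.1.1] (true || (false && (false || ((\s.false) (\a.true)))))
step 11: [beta@1.1.1] (true || (false && (false || false)))
step 12: [delta@1.1] (true || (false && false))
step 13: [delta@1] (true || false)
step 14: [delta@root] true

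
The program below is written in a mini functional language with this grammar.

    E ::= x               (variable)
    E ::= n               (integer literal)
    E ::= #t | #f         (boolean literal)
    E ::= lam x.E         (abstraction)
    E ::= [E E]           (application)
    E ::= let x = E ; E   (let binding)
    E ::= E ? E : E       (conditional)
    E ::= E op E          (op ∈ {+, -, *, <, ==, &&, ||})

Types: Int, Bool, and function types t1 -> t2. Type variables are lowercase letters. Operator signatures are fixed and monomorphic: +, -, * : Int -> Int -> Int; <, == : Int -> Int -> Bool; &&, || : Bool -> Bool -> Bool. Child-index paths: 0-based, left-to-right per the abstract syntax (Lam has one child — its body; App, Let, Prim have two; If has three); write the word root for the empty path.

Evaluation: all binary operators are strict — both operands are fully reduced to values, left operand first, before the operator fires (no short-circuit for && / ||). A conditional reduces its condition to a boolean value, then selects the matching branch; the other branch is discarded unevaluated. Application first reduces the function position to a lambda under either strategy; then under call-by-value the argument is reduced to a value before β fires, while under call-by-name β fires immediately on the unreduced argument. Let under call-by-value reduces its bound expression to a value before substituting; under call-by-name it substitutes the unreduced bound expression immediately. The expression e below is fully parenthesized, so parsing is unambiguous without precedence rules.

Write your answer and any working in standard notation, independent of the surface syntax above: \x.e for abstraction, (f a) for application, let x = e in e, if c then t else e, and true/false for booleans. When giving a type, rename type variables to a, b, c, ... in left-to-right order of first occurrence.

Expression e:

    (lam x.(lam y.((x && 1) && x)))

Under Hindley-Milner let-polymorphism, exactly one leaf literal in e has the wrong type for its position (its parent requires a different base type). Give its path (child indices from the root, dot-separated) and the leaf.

Answer: 0.0.0.1 : 1

Working:
x : a
  unify a ~ Bool
  unify Int ~ Bool
  FAIL: mismatch Int ~ Bool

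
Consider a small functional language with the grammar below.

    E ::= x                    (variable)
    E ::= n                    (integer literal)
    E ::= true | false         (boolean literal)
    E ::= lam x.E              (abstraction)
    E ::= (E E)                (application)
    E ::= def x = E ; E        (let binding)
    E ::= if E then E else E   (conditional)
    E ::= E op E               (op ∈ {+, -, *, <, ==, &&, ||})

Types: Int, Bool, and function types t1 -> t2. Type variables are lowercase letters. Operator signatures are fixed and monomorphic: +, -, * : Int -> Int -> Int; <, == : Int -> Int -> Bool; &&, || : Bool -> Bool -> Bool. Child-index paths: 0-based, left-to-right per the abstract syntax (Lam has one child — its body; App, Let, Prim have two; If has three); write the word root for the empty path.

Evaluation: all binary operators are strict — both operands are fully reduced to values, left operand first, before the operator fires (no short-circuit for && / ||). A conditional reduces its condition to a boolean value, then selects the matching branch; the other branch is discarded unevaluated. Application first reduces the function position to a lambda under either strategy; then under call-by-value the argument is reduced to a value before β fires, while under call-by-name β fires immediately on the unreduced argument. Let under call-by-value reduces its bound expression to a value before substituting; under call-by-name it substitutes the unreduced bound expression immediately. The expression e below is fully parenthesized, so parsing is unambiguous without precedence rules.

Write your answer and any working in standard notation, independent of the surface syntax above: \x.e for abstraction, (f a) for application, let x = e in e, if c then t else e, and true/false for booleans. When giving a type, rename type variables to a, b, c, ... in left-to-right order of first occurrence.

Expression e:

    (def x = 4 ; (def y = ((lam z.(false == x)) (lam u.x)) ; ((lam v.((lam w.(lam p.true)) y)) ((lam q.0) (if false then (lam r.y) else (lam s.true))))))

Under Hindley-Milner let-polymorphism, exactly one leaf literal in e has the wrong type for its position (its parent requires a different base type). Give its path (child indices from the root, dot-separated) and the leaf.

Trace:
let x : Int
  unify Bool ~ Int
  FAIL: mismatch Bool ~ Int

Answer: 1.0.0.0.0 : false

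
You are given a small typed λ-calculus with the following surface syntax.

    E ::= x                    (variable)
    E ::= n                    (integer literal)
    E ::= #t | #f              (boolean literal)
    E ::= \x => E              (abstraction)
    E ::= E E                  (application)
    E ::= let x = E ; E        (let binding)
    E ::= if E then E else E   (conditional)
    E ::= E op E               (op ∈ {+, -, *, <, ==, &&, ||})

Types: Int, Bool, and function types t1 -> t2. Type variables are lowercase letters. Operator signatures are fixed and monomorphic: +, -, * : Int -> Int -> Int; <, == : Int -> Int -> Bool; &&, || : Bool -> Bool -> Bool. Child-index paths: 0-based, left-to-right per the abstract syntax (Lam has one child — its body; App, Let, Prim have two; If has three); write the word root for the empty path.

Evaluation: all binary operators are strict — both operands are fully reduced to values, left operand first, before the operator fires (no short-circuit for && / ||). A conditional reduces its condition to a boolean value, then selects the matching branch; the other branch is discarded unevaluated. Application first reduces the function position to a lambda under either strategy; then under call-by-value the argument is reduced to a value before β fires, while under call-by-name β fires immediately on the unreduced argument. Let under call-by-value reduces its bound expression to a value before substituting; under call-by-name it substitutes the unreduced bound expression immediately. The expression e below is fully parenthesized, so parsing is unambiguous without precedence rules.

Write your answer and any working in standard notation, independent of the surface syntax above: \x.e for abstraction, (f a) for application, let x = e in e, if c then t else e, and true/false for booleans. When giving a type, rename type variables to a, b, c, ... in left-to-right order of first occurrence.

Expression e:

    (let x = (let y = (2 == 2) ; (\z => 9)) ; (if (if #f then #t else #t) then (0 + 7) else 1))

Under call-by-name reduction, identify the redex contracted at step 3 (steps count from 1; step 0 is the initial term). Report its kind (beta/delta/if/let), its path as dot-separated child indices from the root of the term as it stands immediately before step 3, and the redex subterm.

Derivation:
step 0: (let x = (let y = (2 == 2) in (\z.9)) in (if (if false then true else true) then (0 + 7) else 1))
step 1: [let@root] (if (if false then true else true) then (0 + 7) else 1)
step 2: [if@0] (if true then (0 + 7) else 1)
step 3: [if@root] (0 + 7)

Answer: if at root : (if true then (0 + 7) else 1)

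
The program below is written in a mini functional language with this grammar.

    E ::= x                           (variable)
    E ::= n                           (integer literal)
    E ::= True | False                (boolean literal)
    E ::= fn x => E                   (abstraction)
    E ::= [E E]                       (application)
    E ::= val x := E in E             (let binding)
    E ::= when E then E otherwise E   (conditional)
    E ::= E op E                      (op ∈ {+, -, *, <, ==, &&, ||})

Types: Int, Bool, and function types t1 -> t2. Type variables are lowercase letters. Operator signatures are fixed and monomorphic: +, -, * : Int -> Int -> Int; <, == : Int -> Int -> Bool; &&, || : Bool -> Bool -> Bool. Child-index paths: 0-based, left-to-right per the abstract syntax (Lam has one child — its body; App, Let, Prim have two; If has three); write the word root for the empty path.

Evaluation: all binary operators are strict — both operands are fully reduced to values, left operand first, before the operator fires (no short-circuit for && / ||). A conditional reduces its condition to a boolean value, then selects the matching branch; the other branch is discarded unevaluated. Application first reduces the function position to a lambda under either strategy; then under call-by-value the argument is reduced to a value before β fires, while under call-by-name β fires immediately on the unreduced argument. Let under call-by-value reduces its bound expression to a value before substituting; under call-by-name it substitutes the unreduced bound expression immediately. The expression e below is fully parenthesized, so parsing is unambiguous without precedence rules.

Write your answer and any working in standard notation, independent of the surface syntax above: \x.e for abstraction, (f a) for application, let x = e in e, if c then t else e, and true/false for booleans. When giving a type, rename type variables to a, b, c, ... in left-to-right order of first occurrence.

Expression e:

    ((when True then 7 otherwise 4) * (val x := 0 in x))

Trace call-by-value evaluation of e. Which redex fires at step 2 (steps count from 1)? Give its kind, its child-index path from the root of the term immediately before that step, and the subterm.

Derivation:
step 0: ((if true then 7 else 4) * (let x = 0 in x))
step 1: [if@0] (7 * (let x = 0 in x))
step 2: [let@1] (7 * 0)

Answer: let at 1 : (let x = 0 in x)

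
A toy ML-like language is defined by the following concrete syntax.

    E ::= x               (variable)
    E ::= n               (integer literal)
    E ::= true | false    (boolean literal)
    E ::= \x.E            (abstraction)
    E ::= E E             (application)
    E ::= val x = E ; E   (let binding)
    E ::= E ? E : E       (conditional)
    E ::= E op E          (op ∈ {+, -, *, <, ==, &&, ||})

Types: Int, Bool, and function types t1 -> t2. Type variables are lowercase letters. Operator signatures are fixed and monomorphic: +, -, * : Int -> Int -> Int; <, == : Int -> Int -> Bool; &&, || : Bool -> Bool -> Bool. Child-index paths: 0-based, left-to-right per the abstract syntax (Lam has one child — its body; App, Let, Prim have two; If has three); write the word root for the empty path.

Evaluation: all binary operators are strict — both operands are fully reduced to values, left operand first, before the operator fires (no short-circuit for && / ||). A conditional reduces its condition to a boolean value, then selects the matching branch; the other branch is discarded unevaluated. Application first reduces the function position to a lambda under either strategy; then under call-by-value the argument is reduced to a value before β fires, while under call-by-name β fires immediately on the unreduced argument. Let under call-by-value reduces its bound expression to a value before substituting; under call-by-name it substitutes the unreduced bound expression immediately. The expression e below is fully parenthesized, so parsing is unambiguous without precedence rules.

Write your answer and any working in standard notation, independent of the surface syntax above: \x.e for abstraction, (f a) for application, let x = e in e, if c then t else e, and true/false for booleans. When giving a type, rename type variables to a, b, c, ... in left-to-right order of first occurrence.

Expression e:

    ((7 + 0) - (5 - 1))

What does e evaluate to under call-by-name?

Working:
step 0: ((7 + 0) - (5 - 1))
step 1: [delta@0] (7 - (5 - 1))
step 2: [delta@1] (7 - 4)
step 3: [delta@root] 3

Answer: 3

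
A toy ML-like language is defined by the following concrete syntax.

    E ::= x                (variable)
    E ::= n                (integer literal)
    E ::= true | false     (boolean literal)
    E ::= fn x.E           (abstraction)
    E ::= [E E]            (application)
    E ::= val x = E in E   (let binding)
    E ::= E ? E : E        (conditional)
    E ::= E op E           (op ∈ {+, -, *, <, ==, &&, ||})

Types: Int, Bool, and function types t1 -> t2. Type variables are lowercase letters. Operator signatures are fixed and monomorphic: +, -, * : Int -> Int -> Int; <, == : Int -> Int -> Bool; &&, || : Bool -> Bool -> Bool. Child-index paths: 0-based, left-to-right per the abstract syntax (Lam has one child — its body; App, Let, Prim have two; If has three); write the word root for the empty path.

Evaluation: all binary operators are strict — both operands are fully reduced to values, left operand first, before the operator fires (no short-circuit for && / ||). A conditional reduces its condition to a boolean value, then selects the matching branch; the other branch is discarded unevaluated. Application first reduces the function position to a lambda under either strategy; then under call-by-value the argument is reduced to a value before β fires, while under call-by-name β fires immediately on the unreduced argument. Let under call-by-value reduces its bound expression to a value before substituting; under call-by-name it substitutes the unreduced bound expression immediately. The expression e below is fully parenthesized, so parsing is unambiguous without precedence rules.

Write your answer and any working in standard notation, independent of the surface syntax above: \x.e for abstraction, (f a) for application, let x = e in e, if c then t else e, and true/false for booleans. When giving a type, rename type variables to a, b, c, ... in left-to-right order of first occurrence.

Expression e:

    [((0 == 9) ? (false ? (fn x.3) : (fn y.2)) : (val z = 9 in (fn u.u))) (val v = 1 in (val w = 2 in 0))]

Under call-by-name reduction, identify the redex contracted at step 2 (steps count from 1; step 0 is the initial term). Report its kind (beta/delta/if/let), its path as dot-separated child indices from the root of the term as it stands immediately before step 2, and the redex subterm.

Answer: if at 0 : (if false then (if false then (\x.3) else (\y.2)) else (let z = 9 in (\u.u)))

Trace:
step 0: ((if (0 == 9) then (if false then (\x.3) else (\y.2)) else (let z = 9 in (\u.u))) (let v = 1 in (let w = 2 in 0)))
step 1: [delta@0.0] ((if false then (if false then (\x.3) else (\y.2)) else (let z = 9 in (\u.u))) (let v = 1 in (let w = 2 in 0)))
step 2: [if@0] ((let z = 9 in (\u.u)) (let v = 1 in (let w = 2 in 0)))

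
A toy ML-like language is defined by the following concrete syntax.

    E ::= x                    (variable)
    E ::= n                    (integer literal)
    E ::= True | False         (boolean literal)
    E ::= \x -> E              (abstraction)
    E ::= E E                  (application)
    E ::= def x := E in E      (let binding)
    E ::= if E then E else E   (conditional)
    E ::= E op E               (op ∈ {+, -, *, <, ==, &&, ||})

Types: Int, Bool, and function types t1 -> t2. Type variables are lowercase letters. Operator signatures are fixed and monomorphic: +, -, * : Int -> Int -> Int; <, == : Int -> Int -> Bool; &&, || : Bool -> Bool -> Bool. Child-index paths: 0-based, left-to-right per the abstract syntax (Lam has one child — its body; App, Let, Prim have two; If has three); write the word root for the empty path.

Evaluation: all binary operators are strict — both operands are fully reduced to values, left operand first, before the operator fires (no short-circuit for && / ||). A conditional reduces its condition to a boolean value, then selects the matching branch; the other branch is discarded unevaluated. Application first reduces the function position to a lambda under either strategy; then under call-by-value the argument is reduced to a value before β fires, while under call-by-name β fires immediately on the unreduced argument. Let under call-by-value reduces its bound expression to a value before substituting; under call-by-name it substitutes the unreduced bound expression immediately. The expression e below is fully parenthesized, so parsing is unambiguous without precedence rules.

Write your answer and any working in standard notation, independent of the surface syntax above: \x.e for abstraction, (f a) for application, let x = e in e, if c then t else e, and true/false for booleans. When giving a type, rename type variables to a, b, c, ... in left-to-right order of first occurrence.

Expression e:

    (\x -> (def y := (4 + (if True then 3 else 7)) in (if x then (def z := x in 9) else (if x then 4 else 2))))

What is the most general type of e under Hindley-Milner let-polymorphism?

Answer: Bool -> Int

Working:
  unify Int ~ Int
  unify Bool ~ Bool
  unify Int ~ Int
  unify Int ~ Int
let y : Int
x : a
  unify a ~ Bool
x : Bool
let z : Bool
x : Bool
  unify Bool ~ Bool
  unify Int ~ Int
  unify Int ~ Int
\x._ : Bool -> Int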